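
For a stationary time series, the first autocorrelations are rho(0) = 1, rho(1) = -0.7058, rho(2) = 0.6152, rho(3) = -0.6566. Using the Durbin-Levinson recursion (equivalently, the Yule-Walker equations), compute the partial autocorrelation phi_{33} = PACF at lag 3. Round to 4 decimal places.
\phi_{33} = -0.3352

The PACF at lag k is phi_{kk}, the last component of the solution
to the Yule-Walker system G_k phi = r_k where
  (G_k)_{ij} = rho(|i - j|), (r_k)_i = rho(i), i,j = 1..k.
Equivalently, Durbin-Levinson gives phi_{kk} iteratively:
  phi_{11} = rho(1)
  phi_{kk} = [rho(k) - sum_{j=1..k-1} phi_{k-1,j} rho(k-j)]
            / [1 - sum_{j=1..k-1} phi_{k-1,j} rho(j)],
  phi_{k,j} = phi_{k-1,j} - phi_{kk} phi_{k-1,k-j},  j = 1..k-1.
Step k = 1:
  phi_11 = rho(1) = -0.7058.
Step k = 2:
  phi_22 = [rho(2) - phi_11 rho(1)] / [1 - phi_11 rho(1)] = [0.6152 - (-0.7058)(-0.7058)] / [1 - (-0.7058)(-0.7058)]
         = 0.11704636 / 0.50184636 = 0.233231.
  Update: phi_21 = phi_11 - phi_22 phi_11 = -0.7058 - (0.233231)(-0.7058) = -0.541185.
Step k = 3:
  phi_33 = [rho(3) - phi_21 rho(2) - phi_22 rho(1)] / [1 - phi_21 rho(1) - phi_22 rho(2)]
    numerator   = -0.6566 - (-0.541185)(0.6152) - (0.233231)(-0.7058) = -0.15904808
    denominator = 1 - (-0.541185)(-0.7058) - (0.233231)(0.6152) = 0.47454747
  phi_33 = -0.15904808 / 0.47454747 = -0.3352.
Therefore phi_{33} = -0.3352.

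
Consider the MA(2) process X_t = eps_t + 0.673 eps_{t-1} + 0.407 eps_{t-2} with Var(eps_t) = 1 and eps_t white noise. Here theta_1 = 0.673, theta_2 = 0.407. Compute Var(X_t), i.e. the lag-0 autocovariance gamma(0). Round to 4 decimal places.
\gamma(0) = 1.6186

For an MA(q) process X_t = eps_t + sum_i theta_i eps_{t-i} with
Var(eps_t) = sigma^2, the variance is
  gamma(0) = sigma^2 * (1 + sum_i theta_i^2).
  sum_i theta_i^2 = (0.673)^2 + (0.407)^2 = 0.452929 + 0.165649 = 0.618578.
  gamma(0) = 1 * (1 + 0.618578) = 1 * 1.618578 = 1.618578, which rounds to 1.6186.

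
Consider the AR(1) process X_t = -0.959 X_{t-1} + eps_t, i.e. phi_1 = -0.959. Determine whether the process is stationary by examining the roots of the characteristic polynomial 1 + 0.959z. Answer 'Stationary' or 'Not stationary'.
\text{Stationary}

The AR(p) characteristic polynomial is P(z) = 1 + 0.959z.
Stationarity requires all roots to lie outside the unit circle, i.e. |z| > 1 for every root.
This is linear in z: 1 + (0.959) z = 0  =>  z = -1/(0.959) = -1.042753,  |z| = 1.042753.
Moduli of all roots: 1.0428.
All moduli strictly greater than 1? Yes.
Verdict: Stationary.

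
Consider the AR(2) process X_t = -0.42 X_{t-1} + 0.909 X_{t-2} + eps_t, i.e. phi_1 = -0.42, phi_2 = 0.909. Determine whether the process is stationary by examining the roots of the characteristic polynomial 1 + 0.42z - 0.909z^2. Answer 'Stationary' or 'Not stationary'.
\text{Not stationary}

The AR(p) characteristic polynomial is P(z) = 1 + 0.42z - 0.909z^2.
Stationarity requires all roots to lie outside the unit circle, i.e. |z| > 1 for every root.
Set 1 + (0.42) z + (-0.909) z^2 = 0, i.e. a z^2 + b z + c = 0 with a = -0.909, b = 0.42, c = 1.
Discriminant D = b^2 - 4ac = (0.42)^2 - 4*(-0.909)*1 = 0.1764 - (-3.636) = 3.8124.
D >= 0, so the roots are real: z = (-b +/- sqrt(D)) / (2a) = (-0.42 +/- 1.952537) / (-1.818).
  z_1 = (-0.42 + 1.952537) / (-1.818) = -0.843,   |z_1| = 0.843.
  z_2 = (-0.42 - 1.952537) / (-1.818) = 1.305,   |z_2| = 1.305.
Moduli of all roots: 0.8430, 1.3050.
All moduli strictly greater than 1? No.
Verdict: Not stationary.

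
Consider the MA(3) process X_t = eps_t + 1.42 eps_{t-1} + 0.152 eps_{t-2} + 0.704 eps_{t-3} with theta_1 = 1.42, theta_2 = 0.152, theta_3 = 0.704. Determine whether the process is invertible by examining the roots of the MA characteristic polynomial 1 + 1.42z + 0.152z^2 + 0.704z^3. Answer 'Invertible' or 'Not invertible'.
\text{Not invertible}

The MA(q) characteristic polynomial is P(z) = 1 + 1.42z + 0.152z^2 + 0.704z^3.
Invertibility requires all roots to lie outside the unit circle, i.e. |z| > 1 for every root.
Degree 3: look for a simple real root z0 first, then factor out (1 - z/z0) and solve the remaining quadratic.
Testing z0 = -0.625: P(-0.625) = 1 + (1.42)(-0.625) + (0.152)(-0.625)^2 + (0.704)(-0.625)^3
  = 1 + (-0.8875) + (0.059375) + (-0.171875) = 0.  So z_0 = -0.625 is a root, |z_0| = 0.625.
Divide out the factor (1 + 1.6 z) = (1 - z/z0) (since 1/z0 = -1.6):
  P(z) = (1 + 1.6 z)(1 + (-0.18) z + (0.44) z^2)
  [check: z-coef -0.18 - (-1.6) = 1.42; z^2-coef 0.44 - (-1.6)(-0.18) = 0.152; z^3-coef -(-1.6)(0.44) = 0.704.]
Remaining roots from the quadratic factor 1 + (-0.18) z + (0.44) z^2:
  Set 1 + (-0.18) z + (0.44) z^2 = 0, i.e. a z^2 + b z + c = 0 with a = 0.44, b = -0.18, c = 1.
  Discriminant D = b^2 - 4ac = (-0.18)^2 - 4*(0.44)*1 = 0.0324 - (1.76) = -1.7276.
  D < 0, so the roots are the complex-conjugate pair z = (-b +/- i sqrt(-D)) / (2a) = 0.2045 +/- 1.4936i.
  For a conjugate pair |z|^2 = z * conj(z) = (product of roots) = c/a = 1/(0.44) = 2.272727, so |z| = sqrt(2.272727) = 1.5076 for both roots.
Moduli of all roots: 0.6250, 1.5076, 1.5076.
All moduli strictly greater than 1? No.
Verdict: Not invertible.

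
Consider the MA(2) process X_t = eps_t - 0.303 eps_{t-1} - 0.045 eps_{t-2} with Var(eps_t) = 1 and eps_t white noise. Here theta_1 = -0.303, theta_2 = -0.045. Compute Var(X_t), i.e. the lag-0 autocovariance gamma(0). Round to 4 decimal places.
\gamma(0) = 1.0938

For an MA(q) process X_t = eps_t + sum_i theta_i eps_{t-i} with
Var(eps_t) = sigma^2, the variance is
  gamma(0) = sigma^2 * (1 + sum_i theta_i^2).
  sum_i theta_i^2 = (-0.303)^2 + (-0.045)^2 = 0.091809 + 0.002025 = 0.093834.
  gamma(0) = 1 * (1 + 0.093834) = 1 * 1.093834 = 1.093834, which rounds to 1.0938.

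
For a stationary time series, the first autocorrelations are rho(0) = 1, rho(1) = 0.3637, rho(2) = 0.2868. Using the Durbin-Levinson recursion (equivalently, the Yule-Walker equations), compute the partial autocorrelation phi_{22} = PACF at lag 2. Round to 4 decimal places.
\phi_{22} = 0.1781

The PACF at lag k is phi_{kk}, the last component of the solution
to the Yule-Walker system G_k phi = r_k where
  (G_k)_{ij} = rho(|i - j|), (r_k)_i = rho(i), i,j = 1..k.
Equivalently, Durbin-Levinson gives phi_{kk} iteratively:
  phi_{11} = rho(1)
  phi_{kk} = [rho(k) - sum_{j=1..k-1} phi_{k-1,j} rho(k-j)]
            / [1 - sum_{j=1..k-1} phi_{k-1,j} rho(j)],
  phi_{k,j} = phi_{k-1,j} - phi_{kk} phi_{k-1,k-j},  j = 1..k-1.
Step k = 1:
  phi_11 = rho(1) = 0.3637.
Step k = 2:
  phi_22 = [rho(2) - phi_11 rho(1)] / [1 - phi_11 rho(1)] = [0.2868 - (0.3637)(0.3637)] / [1 - (0.3637)(0.3637)]
         = 0.15452231 / 0.86772231 = 0.1781.
Therefore phi_{22} = 0.1781.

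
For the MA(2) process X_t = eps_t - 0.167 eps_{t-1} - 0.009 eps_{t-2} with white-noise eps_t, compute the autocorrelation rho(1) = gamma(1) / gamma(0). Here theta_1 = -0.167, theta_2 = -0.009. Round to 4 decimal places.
\rho(1) = -0.1610

For an MA(q) process with theta_0 = 1, the autocovariance is
  gamma(k) = sigma^2 * sum_{i=0..q-k} theta_i * theta_{i+k},
and rho(k) = gamma(k) / gamma(0). Sigma^2 cancels.
  numerator   = (1)*(-0.167) + (-0.167)*(-0.009) = -0.165497.
  denominator = (1)^2 + (-0.167)^2 + (-0.009)^2 = 1.02797.
  rho(1) = -0.165497 / 1.02797 = -0.1610.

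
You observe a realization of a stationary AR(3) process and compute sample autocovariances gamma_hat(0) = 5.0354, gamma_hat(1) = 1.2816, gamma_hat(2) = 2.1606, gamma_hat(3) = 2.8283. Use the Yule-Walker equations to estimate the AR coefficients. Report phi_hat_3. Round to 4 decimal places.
\hat\phi_{3} = 0.4990

The Yule-Walker equations for an AR(p) process read, in matrix form,
  Gamma_p phi = r_p,   with   (Gamma_p)_{ij} = gamma(|i - j|),
                       (r_p)_i = gamma(i),   i,j = 1..p.
Substitute the sample gammas (Toeplitz matrix and right-hand side of size 3):
  Gamma_p = [[5.0354, 1.2816, 2.1606], [1.2816, 5.0354, 1.2816], [2.1606, 1.2816, 5.0354]]
  r_p     = [1.2816, 2.1606, 2.8283]
Written out (R1..R3):
  (R1) 5.0354 phi_1 + 1.2816 phi_2 + 2.1606 phi_3 = 1.2816
  (R2) 1.2816 phi_1 + 5.0354 phi_2 + 1.2816 phi_3 = 2.1606
  (R3) 2.1606 phi_1 + 1.2816 phi_2 + 5.0354 phi_3 = 2.8283
Gaussian elimination:
  R2 <- R2 - (1.2816/5.0354) R1 = R2 - (0.254518) R1:  4.70921 phi_2 + 0.731688 phi_3 = 1.83441
  R3 <- R3 - (2.1606/5.0354) R1 = R3 - (0.429082) R1:  0.731688 phi_2 + 4.108325 phi_3 = 2.278388
  R3 <- R3 - (0.731688/4.70921) R2 = R3 - (0.155374) R2:  3.99464 phi_3 = 1.993369
Back-substitution:
  phi_hat_3 = 1.993369 / 3.99464 = 0.499011
  phi_hat_2 = (1.83441 - (0.731688)(0.499011)) / 4.70921 = 0.312003
  phi_hat_1 = (1.2816 - (1.2816)(0.312003) - (2.1606)(0.499011)) / 5.0354 = -0.039009
So phi_hat = [-0.0390, 0.3120, 0.4990].
Therefore phi_hat_3 = 0.4990.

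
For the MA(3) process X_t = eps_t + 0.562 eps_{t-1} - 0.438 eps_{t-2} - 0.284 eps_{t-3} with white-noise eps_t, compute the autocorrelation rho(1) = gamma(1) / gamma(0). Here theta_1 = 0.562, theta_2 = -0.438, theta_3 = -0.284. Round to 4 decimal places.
\rho(1) = 0.2772

For an MA(q) process with theta_0 = 1, the autocovariance is
  gamma(k) = sigma^2 * sum_{i=0..q-k} theta_i * theta_{i+k},
and rho(k) = gamma(k) / gamma(0). Sigma^2 cancels.
  numerator   = (1)*(0.562) + (0.562)*(-0.438) + (-0.438)*(-0.284) = 0.440236.
  denominator = (1)^2 + (0.562)^2 + (-0.438)^2 + (-0.284)^2 = 1.588344.
  rho(1) = 0.440236 / 1.588344 = 0.2772.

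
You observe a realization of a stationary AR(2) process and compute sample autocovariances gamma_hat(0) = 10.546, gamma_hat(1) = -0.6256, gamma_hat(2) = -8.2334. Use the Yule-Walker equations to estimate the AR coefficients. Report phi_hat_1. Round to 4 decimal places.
\hat\phi_{1} = -0.1060

The Yule-Walker equations for an AR(p) process read, in matrix form,
  Gamma_p phi = r_p,   with   (Gamma_p)_{ij} = gamma(|i - j|),
                       (r_p)_i = gamma(i),   i,j = 1..p.
Substitute the sample gammas (Toeplitz matrix and right-hand side of size 2):
  Gamma_p = [[10.546, -0.6256], [-0.6256, 10.546]]
  r_p     = [-0.6256, -8.2334]
Written out:
  10.546 phi_1 - 0.6256 phi_2 = -0.6256
  -0.6256 phi_1 + 10.546 phi_2 = -8.2334
Solve by Cramer's rule:
  det = gamma(0)^2 - gamma(1)^2 = (10.546)^2 - (-0.6256)^2 = 111.218116 - 0.39137536 = 110.82674064
  phi_hat_1 = [gamma(1) gamma(0) - gamma(1) gamma(2)] / det = [(-0.6256)(10.546) - (-0.6256)(-8.2334)] / 110.82674064 = -11.74839264 / 110.82674064 = -0.106
  phi_hat_2 = [gamma(0) gamma(2) - gamma(1)^2] / det = [(10.546)(-8.2334) - (-0.6256)^2] / 110.82674064 = -87.22081176 / 110.82674064 = -0.787
So phi_hat = [-0.1060, -0.7870].
Therefore phi_hat_1 = -0.1060.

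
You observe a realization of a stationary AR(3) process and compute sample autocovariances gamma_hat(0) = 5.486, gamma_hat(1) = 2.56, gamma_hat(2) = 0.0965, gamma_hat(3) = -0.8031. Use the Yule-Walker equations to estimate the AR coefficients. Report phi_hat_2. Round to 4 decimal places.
\hat\phi_{2} = -0.2260

The Yule-Walker equations for an AR(p) process read, in matrix form,
  Gamma_p phi = r_p,   with   (Gamma_p)_{ij} = gamma(|i - j|),
                       (r_p)_i = gamma(i),   i,j = 1..p.
Substitute the sample gammas (Toeplitz matrix and right-hand side of size 3):
  Gamma_p = [[5.486, 2.56, 0.0965], [2.56, 5.486, 2.56], [0.0965, 2.56, 5.486]]
  r_p     = [2.56, 0.0965, -0.8031]
Written out (R1..R3):
  (R1) 5.486 phi_1 + 2.56 phi_2 + 0.0965 phi_3 = 2.56
  (R2) 2.56 phi_1 + 5.486 phi_2 + 2.56 phi_3 = 0.0965
  (R3) 0.0965 phi_1 + 2.56 phi_2 + 5.486 phi_3 = -0.8031
Gaussian elimination:
  R2 <- R2 - (2.56/5.486) R1 = R2 - (0.466642) R1:  4.291396 phi_2 + 2.514969 phi_3 = -1.098104
  R3 <- R3 - (0.0965/5.486) R1 = R3 - (0.01759) R1:  2.514969 phi_2 + 5.484303 phi_3 = -0.848131
  R3 <- R3 - (2.514969/4.291396) R2 = R3 - (0.586049) R2:  4.010407 phi_3 = -0.204588
Back-substitution:
  phi_hat_3 = -0.204588 / 4.010407 = -0.051014
  phi_hat_2 = (-1.098104 - (2.514969)(-0.051014)) / 4.291396 = -0.225988
  phi_hat_1 = (2.56 - (2.56)(-0.225988) - (0.0965)(-0.051014)) / 5.486 = 0.572995
So phi_hat = [0.5730, -0.2260, -0.0510].
Therefore phi_hat_2 = -0.2260.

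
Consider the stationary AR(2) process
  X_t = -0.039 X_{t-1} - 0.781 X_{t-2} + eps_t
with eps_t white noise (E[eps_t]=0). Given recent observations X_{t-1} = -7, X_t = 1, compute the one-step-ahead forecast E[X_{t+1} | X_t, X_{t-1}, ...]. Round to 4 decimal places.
E[X_{t+1} \mid \mathcal F_t] = 5.4280

For an AR(p) model X_t = c + sum_i phi_i X_{t-i} + eps_t, the
one-step-ahead conditional mean is
  E[X_{t+1} | X_t, ...] = c + sum_i phi_i X_{t+1-i}.
Substitute known values:
  E[X_{t+1} | ...] = (-0.039) * (1) + (-0.781) * (-7)
                   = 5.4280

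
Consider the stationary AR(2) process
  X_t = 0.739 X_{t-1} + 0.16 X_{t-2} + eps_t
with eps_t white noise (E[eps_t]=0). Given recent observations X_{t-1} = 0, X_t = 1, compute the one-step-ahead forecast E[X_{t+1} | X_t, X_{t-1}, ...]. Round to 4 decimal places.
E[X_{t+1} \mid \mathcal F_t] = 0.7390

For an AR(p) model X_t = c + sum_i phi_i X_{t-i} + eps_t, the
one-step-ahead conditional mean is
  E[X_{t+1} | X_t, ...] = c + sum_i phi_i X_{t+1-i}.
Substitute known values:
  E[X_{t+1} | ...] = (0.739) * (1) + (0.16) * (0)
                   = 0.7390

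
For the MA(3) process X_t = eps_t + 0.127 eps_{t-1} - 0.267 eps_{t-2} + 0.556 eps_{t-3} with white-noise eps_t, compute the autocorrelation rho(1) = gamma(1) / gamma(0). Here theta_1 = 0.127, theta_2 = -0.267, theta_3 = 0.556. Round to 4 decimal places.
\rho(1) = -0.0396

For an MA(q) process with theta_0 = 1, the autocovariance is
  gamma(k) = sigma^2 * sum_{i=0..q-k} theta_i * theta_{i+k},
and rho(k) = gamma(k) / gamma(0). Sigma^2 cancels.
  numerator   = (1)*(0.127) + (0.127)*(-0.267) + (-0.267)*(0.556) = -0.055361.
  denominator = (1)^2 + (0.127)^2 + (-0.267)^2 + (0.556)^2 = 1.396554.
  rho(1) = -0.055361 / 1.396554 = -0.0396.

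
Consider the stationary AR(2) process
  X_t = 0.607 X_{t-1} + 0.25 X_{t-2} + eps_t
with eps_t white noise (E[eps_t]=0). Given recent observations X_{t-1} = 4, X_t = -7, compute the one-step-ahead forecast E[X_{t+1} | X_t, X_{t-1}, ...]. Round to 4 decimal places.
E[X_{t+1} \mid \mathcal F_t] = -3.2490

For an AR(p) model X_t = c + sum_i phi_i X_{t-i} + eps_t, the
one-step-ahead conditional mean is
  E[X_{t+1} | X_t, ...] = c + sum_i phi_i X_{t+1-i}.
Substitute known values:
  E[X_{t+1} | ...] = (0.607) * (-7) + (0.25) * (4)
                   = -3.2490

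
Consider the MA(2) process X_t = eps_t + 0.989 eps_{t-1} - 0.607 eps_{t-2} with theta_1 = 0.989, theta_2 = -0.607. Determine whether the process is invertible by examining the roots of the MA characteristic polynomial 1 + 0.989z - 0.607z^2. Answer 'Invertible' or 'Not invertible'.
\text{Not invertible}

The MA(q) characteristic polynomial is P(z) = 1 + 0.989z - 0.607z^2.
Invertibility requires all roots to lie outside the unit circle, i.e. |z| > 1 for every root.
Set 1 + (0.989) z + (-0.607) z^2 = 0, i.e. a z^2 + b z + c = 0 with a = -0.607, b = 0.989, c = 1.
Discriminant D = b^2 - 4ac = (0.989)^2 - 4*(-0.607)*1 = 0.978121 - (-2.428) = 3.406121.
D >= 0, so the roots are real: z = (-b +/- sqrt(D)) / (2a) = (-0.989 +/- 1.845568) / (-1.214).
  z_1 = (-0.989 + 1.845568) / (-1.214) = -0.7056,   |z_1| = 0.7056.
  z_2 = (-0.989 - 1.845568) / (-1.214) = 2.3349,   |z_2| = 2.3349.
Moduli of all roots: 0.7056, 2.3349.
All moduli strictly greater than 1? No.
Verdict: Not invertible.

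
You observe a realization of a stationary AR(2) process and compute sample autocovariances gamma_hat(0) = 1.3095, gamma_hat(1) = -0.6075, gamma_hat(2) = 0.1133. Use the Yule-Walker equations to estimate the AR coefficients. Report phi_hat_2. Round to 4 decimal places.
\hat\phi_{2} = -0.1640

The Yule-Walker equations for an AR(p) process read, in matrix form,
  Gamma_p phi = r_p,   with   (Gamma_p)_{ij} = gamma(|i - j|),
                       (r_p)_i = gamma(i),   i,j = 1..p.
Substitute the sample gammas (Toeplitz matrix and right-hand side of size 2):
  Gamma_p = [[1.3095, -0.6075], [-0.6075, 1.3095]]
  r_p     = [-0.6075, 0.1133]
Written out:
  1.3095 phi_1 - 0.6075 phi_2 = -0.6075
  -0.6075 phi_1 + 1.3095 phi_2 = 0.1133
Solve by Cramer's rule:
  det = gamma(0)^2 - gamma(1)^2 = (1.3095)^2 - (-0.6075)^2 = 1.71479025 - 0.36905625 = 1.345734
  phi_hat_1 = [gamma(1) gamma(0) - gamma(1) gamma(2)] / det = [(-0.6075)(1.3095) - (-0.6075)(0.1133)] / 1.345734 = -0.7266915 / 1.345734 = -0.54
  phi_hat_2 = [gamma(0) gamma(2) - gamma(1)^2] / det = [(1.3095)(0.1133) - (-0.6075)^2] / 1.345734 = -0.2206899 / 1.345734 = -0.164
So phi_hat = [-0.5400, -0.1640].
Therefore phi_hat_2 = -0.1640.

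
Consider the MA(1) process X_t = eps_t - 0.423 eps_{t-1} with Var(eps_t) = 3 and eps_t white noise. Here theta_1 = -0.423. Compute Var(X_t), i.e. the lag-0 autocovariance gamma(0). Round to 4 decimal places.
\gamma(0) = 3.5368

For an MA(q) process X_t = eps_t + sum_i theta_i eps_{t-i} with
Var(eps_t) = sigma^2, the variance is
  gamma(0) = sigma^2 * (1 + sum_i theta_i^2).
  sum_i theta_i^2 = (-0.423)^2 = 0.178929.
  gamma(0) = 3 * (1 + 0.178929) = 3 * 1.178929 = 3.536787, which rounds to 3.5368.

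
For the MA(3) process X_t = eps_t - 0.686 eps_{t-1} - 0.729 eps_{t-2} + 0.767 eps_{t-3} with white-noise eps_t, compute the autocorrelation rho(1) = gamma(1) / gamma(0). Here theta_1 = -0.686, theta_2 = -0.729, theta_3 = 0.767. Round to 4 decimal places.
\rho(1) = -0.2876

For an MA(q) process with theta_0 = 1, the autocovariance is
  gamma(k) = sigma^2 * sum_{i=0..q-k} theta_i * theta_{i+k},
and rho(k) = gamma(k) / gamma(0). Sigma^2 cancels.
  numerator   = (1)*(-0.686) + (-0.686)*(-0.729) + (-0.729)*(0.767) = -0.745049.
  denominator = (1)^2 + (-0.686)^2 + (-0.729)^2 + (0.767)^2 = 2.590326.
  rho(1) = -0.745049 / 2.590326 = -0.2876.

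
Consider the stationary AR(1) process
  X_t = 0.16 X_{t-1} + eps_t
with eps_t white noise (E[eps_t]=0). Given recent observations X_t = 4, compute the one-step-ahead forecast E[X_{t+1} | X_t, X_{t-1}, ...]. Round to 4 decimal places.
E[X_{t+1} \mid \mathcal F_t] = 0.6400

For an AR(p) model X_t = c + sum_i phi_i X_{t-i} + eps_t, the
one-step-ahead conditional mean is
  E[X_{t+1} | X_t, ...] = c + sum_i phi_i X_{t+1-i}.
Substitute known values:
  E[X_{t+1} | ...] = (0.16) * (4)
                   = 0.6400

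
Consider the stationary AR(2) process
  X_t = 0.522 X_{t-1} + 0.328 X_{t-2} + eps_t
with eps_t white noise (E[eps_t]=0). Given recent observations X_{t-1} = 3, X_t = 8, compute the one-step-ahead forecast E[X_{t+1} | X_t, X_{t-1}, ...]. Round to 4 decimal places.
E[X_{t+1} \mid \mathcal F_t] = 5.1600

For an AR(p) model X_t = c + sum_i phi_i X_{t-i} + eps_t, the
one-step-ahead conditional mean is
  E[X_{t+1} | X_t, ...] = c + sum_i phi_i X_{t+1-i}.
Substitute known values:
  E[X_{t+1} | ...] = (0.522) * (8) + (0.328) * (3)
                   = 5.1600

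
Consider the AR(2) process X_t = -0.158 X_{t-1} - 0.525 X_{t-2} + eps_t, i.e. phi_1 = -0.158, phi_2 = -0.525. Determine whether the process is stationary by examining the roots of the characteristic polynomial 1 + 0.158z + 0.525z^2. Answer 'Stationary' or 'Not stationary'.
\text{Stationary}

The AR(p) characteristic polynomial is P(z) = 1 + 0.158z + 0.525z^2.
Stationarity requires all roots to lie outside the unit circle, i.e. |z| > 1 for every root.
Set 1 + (0.158) z + (0.525) z^2 = 0, i.e. a z^2 + b z + c = 0 with a = 0.525, b = 0.158, c = 1.
Discriminant D = b^2 - 4ac = (0.158)^2 - 4*(0.525)*1 = 0.024964 - (2.1) = -2.075036.
D < 0, so the roots are the complex-conjugate pair z = (-b +/- i sqrt(-D)) / (2a) = -0.1505 +/- 1.3719i.
For a conjugate pair |z|^2 = z * conj(z) = (product of roots) = c/a = 1/(0.525) = 1.904762, so |z| = sqrt(1.904762) = 1.3801 for both roots.
Moduli of all roots: 1.3801, 1.3801.
All moduli strictly greater than 1? Yes.
Verdict: Stationary.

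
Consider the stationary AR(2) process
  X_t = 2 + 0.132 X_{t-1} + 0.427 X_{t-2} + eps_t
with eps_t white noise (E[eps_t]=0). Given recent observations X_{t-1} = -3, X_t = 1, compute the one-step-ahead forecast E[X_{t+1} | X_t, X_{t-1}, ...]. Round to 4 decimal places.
E[X_{t+1} \mid \mathcal F_t] = 0.8510

For an AR(p) model X_t = c + sum_i phi_i X_{t-i} + eps_t, the
one-step-ahead conditional mean is
  E[X_{t+1} | X_t, ...] = c + sum_i phi_i X_{t+1-i}.
Substitute known values:
  E[X_{t+1} | ...] = 2 + (0.132) * (1) + (0.427) * (-3)
                   = 0.8510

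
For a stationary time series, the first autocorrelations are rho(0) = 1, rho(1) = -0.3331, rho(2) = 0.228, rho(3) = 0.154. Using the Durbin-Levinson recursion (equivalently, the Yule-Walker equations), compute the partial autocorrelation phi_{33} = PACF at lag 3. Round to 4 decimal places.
\phi_{33} = 0.3020

The PACF at lag k is phi_{kk}, the last component of the solution
to the Yule-Walker system G_k phi = r_k where
  (G_k)_{ij} = rho(|i - j|), (r_k)_i = rho(i), i,j = 1..k.
Equivalently, Durbin-Levinson gives phi_{kk} iteratively:
  phi_{11} = rho(1)
  phi_{kk} = [rho(k) - sum_{j=1..k-1} phi_{k-1,j} rho(k-j)]
            / [1 - sum_{j=1..k-1} phi_{k-1,j} rho(j)],
  phi_{k,j} = phi_{k-1,j} - phi_{kk} phi_{k-1,k-j},  j = 1..k-1.
Step k = 1:
  phi_11 = rho(1) = -0.3331.
Step k = 2:
  phi_22 = [rho(2) - phi_11 rho(1)] / [1 - phi_11 rho(1)] = [0.228 - (-0.3331)(-0.3331)] / [1 - (-0.3331)(-0.3331)]
         = 0.11704439 / 0.88904439 = 0.131652.
  Update: phi_21 = phi_11 - phi_22 phi_11 = -0.3331 - (0.131652)(-0.3331) = -0.289247.
Step k = 3:
  phi_33 = [rho(3) - phi_21 rho(2) - phi_22 rho(1)] / [1 - phi_21 rho(1) - phi_22 rho(2)]
    numerator   = 0.154 - (-0.289247)(0.228) - (0.131652)(-0.3331) = 0.26380151
    denominator = 1 - (-0.289247)(-0.3331) - (0.131652)(0.228) = 0.87363527
  phi_33 = 0.26380151 / 0.87363527 = 0.302.
Therefore phi_{33} = 0.3020.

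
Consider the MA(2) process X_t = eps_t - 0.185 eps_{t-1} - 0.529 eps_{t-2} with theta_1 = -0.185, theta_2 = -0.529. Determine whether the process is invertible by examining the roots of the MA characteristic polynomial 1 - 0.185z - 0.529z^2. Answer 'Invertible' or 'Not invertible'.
\text{Invertible}

The MA(q) characteristic polynomial is P(z) = 1 - 0.185z - 0.529z^2.
Invertibility requires all roots to lie outside the unit circle, i.e. |z| > 1 for every root.
Set 1 + (-0.185) z + (-0.529) z^2 = 0, i.e. a z^2 + b z + c = 0 with a = -0.529, b = -0.185, c = 1.
Discriminant D = b^2 - 4ac = (-0.185)^2 - 4*(-0.529)*1 = 0.034225 - (-2.116) = 2.150225.
D >= 0, so the roots are real: z = (-b +/- sqrt(D)) / (2a) = (0.185 +/- 1.466365) / (-1.058).
  z_1 = (0.185 + 1.466365) / (-1.058) = -1.5608,   |z_1| = 1.5608.
  z_2 = (0.185 - 1.466365) / (-1.058) = 1.2111,   |z_2| = 1.2111.
Moduli of all roots: 1.5608, 1.2111.
All moduli strictly greater than 1? Yes.
Verdict: Invertible.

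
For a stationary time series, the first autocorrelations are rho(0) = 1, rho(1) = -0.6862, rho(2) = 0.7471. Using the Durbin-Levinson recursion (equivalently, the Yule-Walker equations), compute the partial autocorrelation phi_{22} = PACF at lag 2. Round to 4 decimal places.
\phi_{22} = 0.5220

The PACF at lag k is phi_{kk}, the last component of the solution
to the Yule-Walker system G_k phi = r_k where
  (G_k)_{ij} = rho(|i - j|), (r_k)_i = rho(i), i,j = 1..k.
Equivalently, Durbin-Levinson gives phi_{kk} iteratively:
  phi_{11} = rho(1)
  phi_{kk} = [rho(k) - sum_{j=1..k-1} phi_{k-1,j} rho(k-j)]
            / [1 - sum_{j=1..k-1} phi_{k-1,j} rho(j)],
  phi_{k,j} = phi_{k-1,j} - phi_{kk} phi_{k-1,k-j},  j = 1..k-1.
Step k = 1:
  phi_11 = rho(1) = -0.6862.
Step k = 2:
  phi_22 = [rho(2) - phi_11 rho(1)] / [1 - phi_11 rho(1)] = [0.7471 - (-0.6862)(-0.6862)] / [1 - (-0.6862)(-0.6862)]
         = 0.27622956 / 0.52912956 = 0.522.
Therefore phi_{22} = 0.5220.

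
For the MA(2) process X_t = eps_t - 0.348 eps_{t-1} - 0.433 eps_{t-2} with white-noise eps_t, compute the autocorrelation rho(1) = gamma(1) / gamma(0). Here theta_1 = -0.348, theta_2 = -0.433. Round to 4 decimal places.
\rho(1) = -0.1508

For an MA(q) process with theta_0 = 1, the autocovariance is
  gamma(k) = sigma^2 * sum_{i=0..q-k} theta_i * theta_{i+k},
and rho(k) = gamma(k) / gamma(0). Sigma^2 cancels.
  numerator   = (1)*(-0.348) + (-0.348)*(-0.433) = -0.197316.
  denominator = (1)^2 + (-0.348)^2 + (-0.433)^2 = 1.308593.
  rho(1) = -0.197316 / 1.308593 = -0.1508.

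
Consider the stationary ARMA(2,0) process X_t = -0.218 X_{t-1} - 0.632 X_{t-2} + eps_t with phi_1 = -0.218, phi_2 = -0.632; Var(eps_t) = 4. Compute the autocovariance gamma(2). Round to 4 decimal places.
\gamma(2) = -4.0883

Multiply the model equation by X_{t-k} and take expectations. With theta_0 = psi_0 = 1 and psi_j the MA(infinity) weights, this gives
  gamma(k) - sum_i phi_i gamma(k-i) = c_k,
  c_k = sigma^2 * sum_{j=k..q} theta_j psi_{j-k}   (c_k = 0 for k > q),
using gamma(-m) = gamma(m).
Pure AR (q = 0): c_0 = sigma^2 = 4, c_k = 0 for k >= 1.
Equations for k = 0, 1, 2 (AR order 2, c_2 = 0):
  (E0) gamma(0) = phi_1 gamma(1) + phi_2 gamma(2) + c_0
  (E1) gamma(1) = phi_1 gamma(0) + phi_2 gamma(1) + c_1
  (E2) gamma(2) = phi_1 gamma(1) + phi_2 gamma(0)
From (E1): gamma(1) = A gamma(0) + B with
  A = phi_1 / (1 - phi_2) = -0.218 / 1.632 = -0.133578,   B = c_1 / (1 - phi_2) = 0 / 1.632 = 0.
Insert (E2) into (E0): gamma(0) (1 - phi_2^2) = phi_1 (1 + phi_2) gamma(1) + c_0.
  phi_1 (1 + phi_2) = (-0.218)(0.368) = -0.080224,   1 - phi_2^2 = 0.600576.
Replace gamma(1) by A gamma(0) + B and collect gamma(0):
  gamma(0) [0.600576 - (-0.080224)(-0.133578)] = c_0 = 4
  gamma(0) * 0.58986 = 4
  gamma(0) = 4 / 0.58986 = 6.781272.
  gamma(1) = A gamma(0) = (-0.133578)(6.781272) = -0.905832.
  gamma(2) = phi_1 gamma(1) + phi_2 gamma(0) = (-0.218)(-0.905832) + (-0.632)(6.781272) = -4.088293.
Therefore gamma(2) = -4.0883 (to 4 decimal places).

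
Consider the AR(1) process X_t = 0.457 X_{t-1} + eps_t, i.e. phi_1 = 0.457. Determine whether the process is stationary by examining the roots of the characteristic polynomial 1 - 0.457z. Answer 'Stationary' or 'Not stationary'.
\text{Stationary}

The AR(p) characteristic polynomial is P(z) = 1 - 0.457z.
Stationarity requires all roots to lie outside the unit circle, i.e. |z| > 1 for every root.
This is linear in z: 1 + (-0.457) z = 0  =>  z = -1/(-0.457) = 2.188184,  |z| = 2.188184.
Moduli of all roots: 2.1882.
All moduli strictly greater than 1? Yes.
Verdict: Stationary.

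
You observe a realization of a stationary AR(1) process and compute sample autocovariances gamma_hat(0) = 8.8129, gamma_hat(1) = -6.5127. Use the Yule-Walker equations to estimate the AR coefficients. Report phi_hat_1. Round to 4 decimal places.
\hat\phi_{1} = -0.7390

The Yule-Walker equations for an AR(p) process read, in matrix form,
  Gamma_p phi = r_p,   with   (Gamma_p)_{ij} = gamma(|i - j|),
                       (r_p)_i = gamma(i),   i,j = 1..p.
Substitute the sample gammas (Toeplitz matrix and right-hand side of size 1):
  Gamma_p = [[8.8129]]
  r_p     = [-6.5127]
With p = 1 this is the single equation gamma(0) phi_1 = gamma(1):
  phi_hat_1 = gamma(1) / gamma(0) = -6.5127 / 8.8129 = -0.7390.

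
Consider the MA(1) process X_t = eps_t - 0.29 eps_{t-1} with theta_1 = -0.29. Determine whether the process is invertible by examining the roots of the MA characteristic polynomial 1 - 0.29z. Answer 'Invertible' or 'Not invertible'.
\text{Invertible}

The MA(q) characteristic polynomial is P(z) = 1 - 0.29z.
Invertibility requires all roots to lie outside the unit circle, i.e. |z| > 1 for every root.
This is linear in z: 1 + (-0.29) z = 0  =>  z = -1/(-0.29) = 3.448276,  |z| = 3.448276.
Moduli of all roots: 3.4483.
All moduli strictly greater than 1? Yes.
Verdict: Invertible.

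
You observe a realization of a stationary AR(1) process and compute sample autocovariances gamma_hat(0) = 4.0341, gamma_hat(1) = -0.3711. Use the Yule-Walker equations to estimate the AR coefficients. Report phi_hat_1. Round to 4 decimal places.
\hat\phi_{1} = -0.0920

The Yule-Walker equations for an AR(p) process read, in matrix form,
  Gamma_p phi = r_p,   with   (Gamma_p)_{ij} = gamma(|i - j|),
                       (r_p)_i = gamma(i),   i,j = 1..p.
Substitute the sample gammas (Toeplitz matrix and right-hand side of size 1):
  Gamma_p = [[4.0341]]
  r_p     = [-0.3711]
With p = 1 this is the single equation gamma(0) phi_1 = gamma(1):
  phi_hat_1 = gamma(1) / gamma(0) = -0.3711 / 4.0341 = -0.0920.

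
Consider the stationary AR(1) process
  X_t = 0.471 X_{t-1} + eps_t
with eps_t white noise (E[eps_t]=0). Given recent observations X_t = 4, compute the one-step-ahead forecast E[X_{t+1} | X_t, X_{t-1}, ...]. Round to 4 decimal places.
E[X_{t+1} \mid \mathcal F_t] = 1.8840

For an AR(p) model X_t = c + sum_i phi_i X_{t-i} + eps_t, the
one-step-ahead conditional mean is
  E[X_{t+1} | X_t, ...] = c + sum_i phi_i X_{t+1-i}.
Substitute known values:
  E[X_{t+1} | ...] = (0.471) * (4)
                   = 1.8840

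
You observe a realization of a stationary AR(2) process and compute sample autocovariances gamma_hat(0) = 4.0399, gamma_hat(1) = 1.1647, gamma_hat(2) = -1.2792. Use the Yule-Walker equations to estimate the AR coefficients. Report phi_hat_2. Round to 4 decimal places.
\hat\phi_{2} = -0.4360

The Yule-Walker equations for an AR(p) process read, in matrix form,
  Gamma_p phi = r_p,   with   (Gamma_p)_{ij} = gamma(|i - j|),
                       (r_p)_i = gamma(i),   i,j = 1..p.
Substitute the sample gammas (Toeplitz matrix and right-hand side of size 2):
  Gamma_p = [[4.0399, 1.1647], [1.1647, 4.0399]]
  r_p     = [1.1647, -1.2792]
Written out:
  4.0399 phi_1 + 1.1647 phi_2 = 1.1647
  1.1647 phi_1 + 4.0399 phi_2 = -1.2792
Solve by Cramer's rule:
  det = gamma(0)^2 - gamma(1)^2 = (4.0399)^2 - (1.1647)^2 = 16.32079201 - 1.35652609 = 14.96426592
  phi_hat_1 = [gamma(1) gamma(0) - gamma(1) gamma(2)] / det = [(1.1647)(4.0399) - (1.1647)(-1.2792)] / 14.96426592 = 6.19515577 / 14.96426592 = 0.414
  phi_hat_2 = [gamma(0) gamma(2) - gamma(1)^2] / det = [(4.0399)(-1.2792) - (1.1647)^2] / 14.96426592 = -6.52436617 / 14.96426592 = -0.436
So phi_hat = [0.4140, -0.4360].
Therefore phi_hat_2 = -0.4360.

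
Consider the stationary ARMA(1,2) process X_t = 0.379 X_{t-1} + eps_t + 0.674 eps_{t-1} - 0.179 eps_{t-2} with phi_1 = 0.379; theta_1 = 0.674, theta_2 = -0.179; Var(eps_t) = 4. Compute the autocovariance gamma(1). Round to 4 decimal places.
\gamma(1) = 5.2248

Multiply the model equation by X_{t-k} and take expectations. With theta_0 = psi_0 = 1 and psi_j the MA(infinity) weights, this gives
  gamma(k) - sum_i phi_i gamma(k-i) = c_k,
  c_k = sigma^2 * sum_{j=k..q} theta_j psi_{j-k}   (c_k = 0 for k > q),
using gamma(-m) = gamma(m).
psi-weights needed (psi_j = theta_j + sum_i phi_i psi_{j-i}):
  psi_1 = theta_1 + phi_1 = 0.674 + (0.379) = 1.053
  psi_2 = theta_2 + phi_1 psi_1 = -0.179 + (0.379)(1.053) = 0.220087
Right-hand sides:
  c_0 = sigma^2 (1 + theta_1 psi_1 + theta_2 psi_2) = 4 * (1 + (0.674)(1.053) + (-0.179)(0.220087)) = 4 * 1.670326 = 6.681306
  c_1 = sigma^2 (theta_1 + theta_2 psi_1) = 4 * (0.674 + (-0.179)(1.053)) = 1.942052
  c_2 = sigma^2 theta_2 = 4 * (-0.179) = -0.716
Equations for k = 0 and k = 1 (AR order 1):
  gamma(0) = phi_1 gamma(1) + c_0
  gamma(1) = phi_1 gamma(0) + c_1
Substituting the second into the first: gamma(0) (1 - phi_1^2) = c_0 + phi_1 c_1, so
  gamma(0) = (c_0 + phi_1 c_1) / (1 - phi_1^2) = (6.681306 + (0.379)(1.942052)) / (1 - (0.379)^2) = 7.417343 / 0.856359 = 8.661488.
  gamma(1) = phi_1 gamma(0) + c_1 = (0.379)(8.661488) + (1.942052) = 5.224756.
Therefore gamma(1) = 5.2248 (to 4 decimal places).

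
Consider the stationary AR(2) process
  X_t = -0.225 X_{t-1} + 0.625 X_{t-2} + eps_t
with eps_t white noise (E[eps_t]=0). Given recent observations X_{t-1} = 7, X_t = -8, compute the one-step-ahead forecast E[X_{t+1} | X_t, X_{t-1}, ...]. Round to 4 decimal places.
E[X_{t+1} \mid \mathcal F_t] = 6.1750

For an AR(p) model X_t = c + sum_i phi_i X_{t-i} + eps_t, the
one-step-ahead conditional mean is
  E[X_{t+1} | X_t, ...] = c + sum_i phi_i X_{t+1-i}.
Substitute known values:
  E[X_{t+1} | ...] = (-0.225) * (-8) + (0.625) * (7)
                   = 6.1750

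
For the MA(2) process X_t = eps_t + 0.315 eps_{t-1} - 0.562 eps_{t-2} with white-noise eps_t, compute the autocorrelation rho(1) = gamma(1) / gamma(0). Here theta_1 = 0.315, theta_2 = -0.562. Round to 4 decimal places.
\rho(1) = 0.0975

For an MA(q) process with theta_0 = 1, the autocovariance is
  gamma(k) = sigma^2 * sum_{i=0..q-k} theta_i * theta_{i+k},
and rho(k) = gamma(k) / gamma(0). Sigma^2 cancels.
  numerator   = (1)*(0.315) + (0.315)*(-0.562) = 0.13797.
  denominator = (1)^2 + (0.315)^2 + (-0.562)^2 = 1.415069.
  rho(1) = 0.13797 / 1.415069 = 0.0975.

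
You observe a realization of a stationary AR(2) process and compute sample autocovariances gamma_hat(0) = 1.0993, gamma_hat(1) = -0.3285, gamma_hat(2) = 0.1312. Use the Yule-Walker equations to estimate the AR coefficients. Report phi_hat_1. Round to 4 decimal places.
\hat\phi_{1} = -0.2890

The Yule-Walker equations for an AR(p) process read, in matrix form,
  Gamma_p phi = r_p,   with   (Gamma_p)_{ij} = gamma(|i - j|),
                       (r_p)_i = gamma(i),   i,j = 1..p.
Substitute the sample gammas (Toeplitz matrix and right-hand side of size 2):
  Gamma_p = [[1.0993, -0.3285], [-0.3285, 1.0993]]
  r_p     = [-0.3285, 0.1312]
Written out:
  1.0993 phi_1 - 0.3285 phi_2 = -0.3285
  -0.3285 phi_1 + 1.0993 phi_2 = 0.1312
Solve by Cramer's rule:
  det = gamma(0)^2 - gamma(1)^2 = (1.0993)^2 - (-0.3285)^2 = 1.20846049 - 0.10791225 = 1.10054824
  phi_hat_1 = [gamma(1) gamma(0) - gamma(1) gamma(2)] / det = [(-0.3285)(1.0993) - (-0.3285)(0.1312)] / 1.10054824 = -0.31802085 / 1.10054824 = -0.289
  phi_hat_2 = [gamma(0) gamma(2) - gamma(1)^2] / det = [(1.0993)(0.1312) - (-0.3285)^2] / 1.10054824 = 0.03631591 / 1.10054824 = 0.033
So phi_hat = [-0.2890, 0.0330].
Therefore phi_hat_1 = -0.2890.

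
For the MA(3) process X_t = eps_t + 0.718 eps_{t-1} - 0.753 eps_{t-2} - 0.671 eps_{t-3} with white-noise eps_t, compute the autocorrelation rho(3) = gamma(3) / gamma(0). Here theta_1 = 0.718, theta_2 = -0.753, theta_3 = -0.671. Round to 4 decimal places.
\rho(3) = -0.2649

For an MA(q) process with theta_0 = 1, the autocovariance is
  gamma(k) = sigma^2 * sum_{i=0..q-k} theta_i * theta_{i+k},
and rho(k) = gamma(k) / gamma(0). Sigma^2 cancels.
  numerator   = (1)*(-0.671) = -0.671.
  denominator = (1)^2 + (0.718)^2 + (-0.753)^2 + (-0.671)^2 = 2.532774.
  rho(3) = -0.671 / 2.532774 = -0.2649.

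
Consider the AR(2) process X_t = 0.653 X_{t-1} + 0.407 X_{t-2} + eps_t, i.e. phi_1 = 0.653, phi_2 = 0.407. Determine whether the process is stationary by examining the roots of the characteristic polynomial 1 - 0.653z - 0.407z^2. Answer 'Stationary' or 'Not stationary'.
\text{Not stationary}

The AR(p) characteristic polynomial is P(z) = 1 - 0.653z - 0.407z^2.
Stationarity requires all roots to lie outside the unit circle, i.e. |z| > 1 for every root.
Set 1 + (-0.653) z + (-0.407) z^2 = 0, i.e. a z^2 + b z + c = 0 with a = -0.407, b = -0.653, c = 1.
Discriminant D = b^2 - 4ac = (-0.653)^2 - 4*(-0.407)*1 = 0.426409 - (-1.628) = 2.054409.
D >= 0, so the roots are real: z = (-b +/- sqrt(D)) / (2a) = (0.653 +/- 1.433321) / (-0.814).
  z_1 = (0.653 + 1.433321) / (-0.814) = -2.563,   |z_1| = 2.563.
  z_2 = (0.653 - 1.433321) / (-0.814) = 0.9586,   |z_2| = 0.9586.
Moduli of all roots: 2.5630, 0.9586.
All moduli strictly greater than 1? No.
Verdict: Not stationary.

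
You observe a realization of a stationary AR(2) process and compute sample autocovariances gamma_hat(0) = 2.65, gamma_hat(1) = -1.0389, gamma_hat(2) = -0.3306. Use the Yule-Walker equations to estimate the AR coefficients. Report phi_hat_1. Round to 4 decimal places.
\hat\phi_{1} = -0.5210

The Yule-Walker equations for an AR(p) process read, in matrix form,
  Gamma_p phi = r_p,   with   (Gamma_p)_{ij} = gamma(|i - j|),
                       (r_p)_i = gamma(i),   i,j = 1..p.
Substitute the sample gammas (Toeplitz matrix and right-hand side of size 2):
  Gamma_p = [[2.65, -1.0389], [-1.0389, 2.65]]
  r_p     = [-1.0389, -0.3306]
Written out:
  2.65 phi_1 - 1.0389 phi_2 = -1.0389
  -1.0389 phi_1 + 2.65 phi_2 = -0.3306
Solve by Cramer's rule:
  det = gamma(0)^2 - gamma(1)^2 = (2.65)^2 - (-1.0389)^2 = 7.0225 - 1.07931321 = 5.94318679
  phi_hat_1 = [gamma(1) gamma(0) - gamma(1) gamma(2)] / det = [(-1.0389)(2.65) - (-1.0389)(-0.3306)] / 5.94318679 = -3.09654534 / 5.94318679 = -0.521
  phi_hat_2 = [gamma(0) gamma(2) - gamma(1)^2] / det = [(2.65)(-0.3306) - (-1.0389)^2] / 5.94318679 = -1.95540321 / 5.94318679 = -0.329
So phi_hat = [-0.5210, -0.3290].
Therefore phi_hat_1 = -0.5210.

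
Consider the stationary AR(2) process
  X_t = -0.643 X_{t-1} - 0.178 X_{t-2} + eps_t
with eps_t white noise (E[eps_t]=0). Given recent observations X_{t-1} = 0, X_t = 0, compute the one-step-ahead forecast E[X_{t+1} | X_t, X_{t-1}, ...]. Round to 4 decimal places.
E[X_{t+1} \mid \mathcal F_t] = 0.0000

For an AR(p) model X_t = c + sum_i phi_i X_{t-i} + eps_t, the
one-step-ahead conditional mean is
  E[X_{t+1} | X_t, ...] = c + sum_i phi_i X_{t+1-i}.
Substitute known values:
  E[X_{t+1} | ...] = (-0.643) * (0) + (-0.178) * (0)
                   = 0.0000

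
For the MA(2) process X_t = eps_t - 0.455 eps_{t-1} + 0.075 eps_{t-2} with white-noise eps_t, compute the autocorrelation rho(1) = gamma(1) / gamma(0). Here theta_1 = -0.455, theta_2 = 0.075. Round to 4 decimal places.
\rho(1) = -0.4034

For an MA(q) process with theta_0 = 1, the autocovariance is
  gamma(k) = sigma^2 * sum_{i=0..q-k} theta_i * theta_{i+k},
and rho(k) = gamma(k) / gamma(0). Sigma^2 cancels.
  numerator   = (1)*(-0.455) + (-0.455)*(0.075) = -0.489125.
  denominator = (1)^2 + (-0.455)^2 + (0.075)^2 = 1.21265.
  rho(1) = -0.489125 / 1.21265 = -0.4034.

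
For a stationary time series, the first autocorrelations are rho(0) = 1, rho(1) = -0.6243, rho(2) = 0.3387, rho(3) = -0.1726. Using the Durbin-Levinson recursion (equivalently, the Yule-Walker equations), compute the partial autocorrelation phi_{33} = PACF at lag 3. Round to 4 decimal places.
\phi_{33} = 0.0071

The PACF at lag k is phi_{kk}, the last component of the solution
to the Yule-Walker system G_k phi = r_k where
  (G_k)_{ij} = rho(|i - j|), (r_k)_i = rho(i), i,j = 1..k.
Equivalently, Durbin-Levinson gives phi_{kk} iteratively:
  phi_{11} = rho(1)
  phi_{kk} = [rho(k) - sum_{j=1..k-1} phi_{k-1,j} rho(k-j)]
            / [1 - sum_{j=1..k-1} phi_{k-1,j} rho(j)],
  phi_{k,j} = phi_{k-1,j} - phi_{kk} phi_{k-1,k-j},  j = 1..k-1.
Step k = 1:
  phi_11 = rho(1) = -0.6243.
Step k = 2:
  phi_22 = [rho(2) - phi_11 rho(1)] / [1 - phi_11 rho(1)] = [0.3387 - (-0.6243)(-0.6243)] / [1 - (-0.6243)(-0.6243)]
         = -0.05105049 / 0.61024951 = -0.083655.
  Update: phi_21 = phi_11 - phi_22 phi_11 = -0.6243 - (-0.083655)(-0.6243) = -0.676526.
Step k = 3:
  phi_33 = [rho(3) - phi_21 rho(2) - phi_22 rho(1)] / [1 - phi_21 rho(1) - phi_22 rho(2)]
    numerator   = -0.1726 - (-0.676526)(0.3387) - (-0.083655)(-0.6243) = 0.00431343
    denominator = 1 - (-0.676526)(-0.6243) - (-0.083655)(0.3387) = 0.60597888
  phi_33 = 0.00431343 / 0.60597888 = 0.0071.
Therefore phi_{33} = 0.0071.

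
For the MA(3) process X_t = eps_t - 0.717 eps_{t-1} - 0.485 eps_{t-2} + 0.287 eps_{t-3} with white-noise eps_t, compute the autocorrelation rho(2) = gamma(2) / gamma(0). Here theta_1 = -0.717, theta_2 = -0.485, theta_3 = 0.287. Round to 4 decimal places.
\rho(2) = -0.3771

For an MA(q) process with theta_0 = 1, the autocovariance is
  gamma(k) = sigma^2 * sum_{i=0..q-k} theta_i * theta_{i+k},
and rho(k) = gamma(k) / gamma(0). Sigma^2 cancels.
  numerator   = (1)*(-0.485) + (-0.717)*(0.287) = -0.690779.
  denominator = (1)^2 + (-0.717)^2 + (-0.485)^2 + (0.287)^2 = 1.831683.
  rho(2) = -0.690779 / 1.831683 = -0.3771.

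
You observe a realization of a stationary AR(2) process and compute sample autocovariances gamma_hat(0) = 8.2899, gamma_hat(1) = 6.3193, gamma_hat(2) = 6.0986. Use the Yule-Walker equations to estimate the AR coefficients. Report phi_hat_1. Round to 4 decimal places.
\hat\phi_{1} = 0.4810

The Yule-Walker equations for an AR(p) process read, in matrix form,
  Gamma_p phi = r_p,   with   (Gamma_p)_{ij} = gamma(|i - j|),
                       (r_p)_i = gamma(i),   i,j = 1..p.
Substitute the sample gammas (Toeplitz matrix and right-hand side of size 2):
  Gamma_p = [[8.2899, 6.3193], [6.3193, 8.2899]]
  r_p     = [6.3193, 6.0986]
Written out:
  8.2899 phi_1 + 6.3193 phi_2 = 6.3193
  6.3193 phi_1 + 8.2899 phi_2 = 6.0986
Solve by Cramer's rule:
  det = gamma(0)^2 - gamma(1)^2 = (8.2899)^2 - (6.3193)^2 = 68.72244201 - 39.93355249 = 28.78888952
  phi_hat_1 = [gamma(1) gamma(0) - gamma(1) gamma(2)] / det = [(6.3193)(8.2899) - (6.3193)(6.0986)] / 28.78888952 = 13.84748209 / 28.78888952 = 0.481
  phi_hat_2 = [gamma(0) gamma(2) - gamma(1)^2] / det = [(8.2899)(6.0986) - (6.3193)^2] / 28.78888952 = 10.62323165 / 28.78888952 = 0.369
So phi_hat = [0.4810, 0.3690].
Therefore phi_hat_1 = 0.4810.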